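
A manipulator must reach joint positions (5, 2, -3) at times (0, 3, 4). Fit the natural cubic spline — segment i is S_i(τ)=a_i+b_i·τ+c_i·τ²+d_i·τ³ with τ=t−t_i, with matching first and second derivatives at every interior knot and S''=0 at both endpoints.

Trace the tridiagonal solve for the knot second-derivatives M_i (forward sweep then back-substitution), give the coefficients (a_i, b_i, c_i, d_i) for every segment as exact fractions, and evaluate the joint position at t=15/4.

  seg 0: a=5 b=1/2 c=0 d=-1/6
  seg 1: a=2 b=-4 c=-3/2 d=1/2
S(15/4) = -209/128

Δ: Δ0=-1, Δ1=-5
row 1: diag=8, rhs=-24; c'=1/8, d'=-3
back: M1=-3
M: M0=0, M1=-3, M2=0
seg 0: a=5, c=M0/2=0, d=(M1−M0)/(6·3)=-1/6, b=Δ0−h0·(2M0+M1)/6=1/2
seg 1: a=2, c=M1/2=-3/2, d=(M2−M1)/(6·1)=1/2, b=Δ1−h1·(2M1+M2)/6=-4
t_q=15/4 → seg 1, τ=3/4; S=2+-4·τ+-3/2·τ²+1/2·τ³=-209/128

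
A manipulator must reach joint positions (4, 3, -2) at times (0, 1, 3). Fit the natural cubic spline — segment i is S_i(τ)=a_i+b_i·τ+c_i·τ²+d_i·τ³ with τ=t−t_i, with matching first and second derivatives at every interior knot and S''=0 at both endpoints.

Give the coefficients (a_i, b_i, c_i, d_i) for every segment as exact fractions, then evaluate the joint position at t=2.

  seg 0: a=4 b=-3/4 c=0 d=-1/4
  seg 1: a=3 b=-3/2 c=-3/4 d=1/8
S(2) = 7/8

Δ: Δ0=-1, Δ1=-5/2
row 1: diag=6, rhs=-9; c'=1/3, d'=-3/2
back: M1=-3/2
M: M0=0, M1=-3/2, M2=0
seg 0: a=4, c=M0/2=0, d=(M1−M0)/(6·1)=-1/4, b=Δ0−h0·(2M0+M1)/6=-3/4
seg 1: a=3, c=M1/2=-3/4, d=(M2−M1)/(6·2)=1/8, b=Δ1−h1·(2M1+M2)/6=-3/2
t_q=2 → seg 1, τ=1; S=3+-3/2·τ+-3/4·τ²+1/8·τ³=7/8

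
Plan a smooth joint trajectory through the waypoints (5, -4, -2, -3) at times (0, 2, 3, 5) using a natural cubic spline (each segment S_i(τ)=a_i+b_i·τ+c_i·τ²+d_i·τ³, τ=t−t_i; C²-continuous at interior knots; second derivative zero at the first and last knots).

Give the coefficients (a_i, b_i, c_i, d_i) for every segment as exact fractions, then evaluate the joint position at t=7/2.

  seg 0: a=5 b=-481/70 c=0 d=83/140
  seg 1: a=-4 b=17/70 c=249/70 d=-9/5
  seg 2: a=-2 b=137/70 c=-129/70 d=43/140
S(7/2) = -231/160

Δ: Δ0=-9/2, Δ1=2, Δ2=-1/2
row 1: diag=6, rhs=39; c'=1/6, d'=13/2
row 2: denom=6−1·1/6=35/6; d'=(-15−1·13/2)/(35/6)=-129/35
back: M2=-129/35
back: M1=13/2−1/6·-129/35=249/35
M: M0=0, M1=249/35, M2=-129/35, M3=0
seg 0: a=5, c=M0/2=0, d=(M1−M0)/(6·2)=83/140, b=Δ0−h0·(2M0+M1)/6=-481/70
seg 1: a=-4, c=M1/2=249/70, d=(M2−M1)/(6·1)=-9/5, b=Δ1−h1·(2M1+M2)/6=17/70
seg 2: a=-2, c=M2/2=-129/70, d=(M3−M2)/(6·2)=43/140, b=Δ2−h2·(2M2+M3)/6=137/70
t_q=7/2 → seg 2, τ=1/2; S=-2+137/70·τ+-129/70·τ²+43/140·τ³=-231/160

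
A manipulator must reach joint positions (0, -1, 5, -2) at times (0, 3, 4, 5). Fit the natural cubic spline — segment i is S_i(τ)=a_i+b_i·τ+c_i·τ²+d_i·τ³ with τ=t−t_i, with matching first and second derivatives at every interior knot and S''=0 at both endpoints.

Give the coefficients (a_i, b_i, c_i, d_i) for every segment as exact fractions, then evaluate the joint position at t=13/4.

  seg 0: a=0 b=-376/93 c=0 d=115/279
  seg 1: a=-1 b=659/93 c=115/31 d=-446/93
  seg 2: a=5 b=11/93 c=-331/31 d=331/93
S(13/4) = 921/992

Δ: Δ0=-1/3, Δ1=6, Δ2=-7
row 1: diag=8, rhs=38; c'=1/8, d'=19/4
row 2: denom=4−1·1/8=31/8; d'=(-78−1·19/4)/(31/8)=-662/31
back: M2=-662/31
back: M1=19/4−1/8·-662/31=230/31
M: M0=0, M1=230/31, M2=-662/31, M3=0
seg 0: a=0, c=M0/2=0, d=(M1−M0)/(6·3)=115/279, b=Δ0−h0·(2M0+M1)/6=-376/93
seg 1: a=-1, c=M1/2=115/31, d=(M2−M1)/(6·1)=-446/93, b=Δ1−h1·(2M1+M2)/6=659/93
seg 2: a=5, c=M2/2=-331/31, d=(M3−M2)/(6·1)=331/93, b=Δ2−h2·(2M2+M3)/6=11/93
t_q=13/4 → seg 1, τ=1/4; S=-1+659/93·τ+115/31·τ²+-446/93·τ³=921/992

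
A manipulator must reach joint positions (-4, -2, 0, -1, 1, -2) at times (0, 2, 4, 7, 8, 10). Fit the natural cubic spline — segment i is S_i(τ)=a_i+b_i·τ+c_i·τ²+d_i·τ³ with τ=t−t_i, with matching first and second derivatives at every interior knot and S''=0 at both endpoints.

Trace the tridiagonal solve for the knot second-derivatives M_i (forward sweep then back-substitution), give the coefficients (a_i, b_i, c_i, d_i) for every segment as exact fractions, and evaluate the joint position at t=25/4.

  seg 0: a=-4 b=4019/4710 c=0 d=691/18840
  seg 1: a=-2 b=3046/2355 c=691/3140 d=-691/3768
  seg 2: a=0 b=-127/4710 c=-691/785 d=733/2826
  seg 3: a=-1 b=3991/2355 c=2283/1570 d=-5411/4710
  seg 4: a=1 b=5447/4710 c=-1564/785 d=782/2355
S(25/4) = -156999/100480

Δ: Δ0=1, Δ1=1, Δ2=-1/3, Δ3=2, Δ4=-3/2
row 1: diag=8, rhs=0; c'=1/4, d'=0
row 2: denom=10−2·1/4=19/2; d'=(-8−2·0)/(19/2)=-16/19
row 3: denom=8−3·6/19=134/19; d'=(14−3·-16/19)/(134/19)=157/67
row 4: denom=6−1·19/134=785/134; d'=(-21−1·157/67)/(785/134)=-3128/785
back: M4=-3128/785
back: M3=157/67−19/134·-3128/785=2283/785
back: M2=-16/19−6/19·2283/785=-1382/785
back: M1=0−1/4·-1382/785=691/1570
M: M0=0, M1=691/1570, M2=-1382/785, M3=2283/785, M4=-3128/785, M5=0
seg 0: a=-4, c=M0/2=0, d=(M1−M0)/(6·2)=691/18840, b=Δ0−h0·(2M0+M1)/6=4019/4710
seg 1: a=-2, c=M1/2=691/3140, d=(M2−M1)/(6·2)=-691/3768, b=Δ1−h1·(2M1+M2)/6=3046/2355
seg 2: a=0, c=M2/2=-691/785, d=(M3−M2)/(6·3)=733/2826, b=Δ2−h2·(2M2+M3)/6=-127/4710
seg 3: a=-1, c=M3/2=2283/1570, d=(M4−M3)/(6·1)=-5411/4710, b=Δ3−h3·(2M3+M4)/6=3991/2355
seg 4: a=1, c=M4/2=-1564/785, d=(M5−M4)/(6·2)=782/2355, b=Δ4−h4·(2M4+M5)/6=5447/4710
t_q=25/4 → seg 2, τ=9/4; S=0+-127/4710·τ+-691/785·τ²+733/2826·τ³=-156999/100480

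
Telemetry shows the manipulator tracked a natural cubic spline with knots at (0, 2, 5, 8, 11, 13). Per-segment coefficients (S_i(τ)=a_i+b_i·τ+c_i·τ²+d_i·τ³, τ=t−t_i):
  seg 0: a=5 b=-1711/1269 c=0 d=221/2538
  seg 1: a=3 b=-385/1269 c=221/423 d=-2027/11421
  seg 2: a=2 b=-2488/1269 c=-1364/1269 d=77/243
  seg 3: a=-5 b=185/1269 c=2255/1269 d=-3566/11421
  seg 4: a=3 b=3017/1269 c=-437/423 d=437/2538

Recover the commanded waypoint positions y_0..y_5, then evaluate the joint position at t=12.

y_0 = S_0(0) = a_0 = 5
y_1 = S_1(0) = a_1 = 3
y_2 = S_2(0) = a_2 = 2
y_3 = S_3(0) = a_3 = -5
y_4 = S_4(0) = a_4 = 3
y_5 = S_4(2) = 5
t_q=12 is in segment 4 (τ=1); S_4(τ)=3821/846

y_0=5 y_1=3 y_2=2 y_3=-5 y_4=3 y_5=5
S(12) = 3821/846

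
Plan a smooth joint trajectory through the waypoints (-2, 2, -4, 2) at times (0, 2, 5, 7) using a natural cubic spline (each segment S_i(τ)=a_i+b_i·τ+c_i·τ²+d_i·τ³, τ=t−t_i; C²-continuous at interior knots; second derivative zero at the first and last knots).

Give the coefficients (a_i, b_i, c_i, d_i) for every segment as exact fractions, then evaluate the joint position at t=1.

  seg 0: a=-2 b=292/91 c=0 d=-55/182
  seg 1: a=2 b=-38/91 c=-165/91 d=3/7
  seg 2: a=-4 b=25/91 c=186/91 d=-31/91
S(1) = 165/182

Δ: Δ0=2, Δ1=-2, Δ2=3
row 1: diag=10, rhs=-24; c'=3/10, d'=-12/5
row 2: denom=10−3·3/10=91/10; d'=(30−3·-12/5)/(91/10)=372/91
back: M2=372/91
back: M1=-12/5−3/10·372/91=-330/91
M: M0=0, M1=-330/91, M2=372/91, M3=0
seg 0: a=-2, c=M0/2=0, d=(M1−M0)/(6·2)=-55/182, b=Δ0−h0·(2M0+M1)/6=292/91
seg 1: a=2, c=M1/2=-165/91, d=(M2−M1)/(6·3)=3/7, b=Δ1−h1·(2M1+M2)/6=-38/91
seg 2: a=-4, c=M2/2=186/91, d=(M3−M2)/(6·2)=-31/91, b=Δ2−h2·(2M2+M3)/6=25/91
t_q=1 → seg 0, τ=1; S=-2+292/91·τ+0·τ²+-55/182·τ³=165/182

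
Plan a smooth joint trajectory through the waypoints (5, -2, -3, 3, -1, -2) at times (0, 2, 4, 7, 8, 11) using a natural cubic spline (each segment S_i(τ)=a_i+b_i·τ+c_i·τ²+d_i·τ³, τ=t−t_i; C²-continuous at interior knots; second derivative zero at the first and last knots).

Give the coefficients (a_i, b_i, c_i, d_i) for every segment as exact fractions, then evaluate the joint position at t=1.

  seg 0: a=5 b=-4210/1053 c=0 d=1049/8424
  seg 1: a=-2 b=-5273/2106 c=1049/1404 d=1073/8424
  seg 2: a=-3 b=2120/1053 c=1061/702 d=-9577/18954
  seg 3: a=3 b=-5393/2106 c=-3197/1053 d=1121/702
  seg 4: a=-1 b=-4046/1053 c=3695/2106 d=-3695/18954
S(1) = 3163/2808

Δ: Δ0=-7/2, Δ1=-1/2, Δ2=2, Δ3=-4, Δ4=-1/3
row 1: diag=8, rhs=18; c'=1/4, d'=9/4
row 2: denom=10−2·1/4=19/2; d'=(15−2·9/4)/(19/2)=21/19
row 3: denom=8−3·6/19=134/19; d'=(-36−3·21/19)/(134/19)=-747/134
row 4: denom=8−1·19/134=1053/134; d'=(22−1·-747/134)/(1053/134)=3695/1053
back: M4=3695/1053
back: M3=-747/134−19/134·3695/1053=-6394/1053
back: M2=21/19−6/19·-6394/1053=1061/351
back: M1=9/4−1/4·1061/351=1049/702
M: M0=0, M1=1049/702, M2=1061/351, M3=-6394/1053, M4=3695/1053, M5=0
seg 0: a=5, c=M0/2=0, d=(M1−M0)/(6·2)=1049/8424, b=Δ0−h0·(2M0+M1)/6=-4210/1053
seg 1: a=-2, c=M1/2=1049/1404, d=(M2−M1)/(6·2)=1073/8424, b=Δ1−h1·(2M1+M2)/6=-5273/2106
seg 2: a=-3, c=M2/2=1061/702, d=(M3−M2)/(6·3)=-9577/18954, b=Δ2−h2·(2M2+M3)/6=2120/1053
seg 3: a=3, c=M3/2=-3197/1053, d=(M4−M3)/(6·1)=1121/702, b=Δ3−h3·(2M3+M4)/6=-5393/2106
seg 4: a=-1, c=M4/2=3695/2106, d=(M5−M4)/(6·3)=-3695/18954, b=Δ4−h4·(2M4+M5)/6=-4046/1053
t_q=1 → seg 0, τ=1; S=5+-4210/1053·τ+0·τ²+1049/8424·τ³=3163/2808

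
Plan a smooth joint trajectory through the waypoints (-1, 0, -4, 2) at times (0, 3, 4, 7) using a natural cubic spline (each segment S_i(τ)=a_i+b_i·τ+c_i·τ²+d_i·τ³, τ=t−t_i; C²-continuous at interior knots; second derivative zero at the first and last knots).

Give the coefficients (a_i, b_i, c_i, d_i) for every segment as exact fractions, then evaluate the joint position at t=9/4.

  seg 0: a=-1 b=143/63 c=0 d=-122/567
  seg 1: a=0 b=-223/63 c=-122/63 d=31/21
  seg 2: a=-4 b=-188/63 c=157/63 d=-157/567
S(9/4) = 53/32

Δ: Δ0=1/3, Δ1=-4, Δ2=2
row 1: diag=8, rhs=-26; c'=1/8, d'=-13/4
row 2: denom=8−1·1/8=63/8; d'=(36−1·-13/4)/(63/8)=314/63
back: M2=314/63
back: M1=-13/4−1/8·314/63=-244/63
M: M0=0, M1=-244/63, M2=314/63, M3=0
seg 0: a=-1, c=M0/2=0, d=(M1−M0)/(6·3)=-122/567, b=Δ0−h0·(2M0+M1)/6=143/63
seg 1: a=0, c=M1/2=-122/63, d=(M2−M1)/(6·1)=31/21, b=Δ1−h1·(2M1+M2)/6=-223/63
seg 2: a=-4, c=M2/2=157/63, d=(M3−M2)/(6·3)=-157/567, b=Δ2−h2·(2M2+M3)/6=-188/63
t_q=9/4 → seg 0, τ=9/4; S=-1+143/63·τ+0·τ²+-122/567·τ³=53/32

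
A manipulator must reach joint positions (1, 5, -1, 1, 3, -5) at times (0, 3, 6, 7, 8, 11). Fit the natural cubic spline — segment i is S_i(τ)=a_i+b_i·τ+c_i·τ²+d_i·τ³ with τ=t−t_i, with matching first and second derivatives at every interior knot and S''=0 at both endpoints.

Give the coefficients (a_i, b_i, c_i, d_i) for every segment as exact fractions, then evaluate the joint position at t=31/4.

  seg 0: a=1 b=2314/867 c=0 d=-386/2601
  seg 1: a=5 b=-1160/867 c=-386/289 d=2900/7803
  seg 2: a=-1 b=592/867 c=1742/867 d=-200/289
  seg 3: a=1 b=2276/867 c=-58/867 d=-484/867
  seg 4: a=3 b=236/289 c=-1510/867 d=1510/7803
S(31/4) = 12465/4624

Δ: Δ0=4/3, Δ1=-2, Δ2=2, Δ3=2, Δ4=-8/3
row 1: diag=12, rhs=-20; c'=1/4, d'=-5/3
row 2: denom=8−3·1/4=29/4; d'=(24−3·-5/3)/(29/4)=4
row 3: denom=4−1·4/29=112/29; d'=(0−1·4)/(112/29)=-29/28
row 4: denom=8−1·29/112=867/112; d'=(-28−1·-29/28)/(867/112)=-3020/867
back: M4=-3020/867
back: M3=-29/28−29/112·-3020/867=-116/867
back: M2=4−4/29·-116/867=3484/867
back: M1=-5/3−1/4·3484/867=-772/289
M: M0=0, M1=-772/289, M2=3484/867, M3=-116/867, M4=-3020/867, M5=0
seg 0: a=1, c=M0/2=0, d=(M1−M0)/(6·3)=-386/2601, b=Δ0−h0·(2M0+M1)/6=2314/867
seg 1: a=5, c=M1/2=-386/289, d=(M2−M1)/(6·3)=2900/7803, b=Δ1−h1·(2M1+M2)/6=-1160/867
seg 2: a=-1, c=M2/2=1742/867, d=(M3−M2)/(6·1)=-200/289, b=Δ2−h2·(2M2+M3)/6=592/867
seg 3: a=1, c=M3/2=-58/867, d=(M4−M3)/(6·1)=-484/867, b=Δ3−h3·(2M3+M4)/6=2276/867
seg 4: a=3, c=M4/2=-1510/867, d=(M5−M4)/(6·3)=1510/7803, b=Δ4−h4·(2M4+M5)/6=236/289
t_q=31/4 → seg 3, τ=3/4; S=1+2276/867·τ+-58/867·τ²+-484/867·τ³=12465/4624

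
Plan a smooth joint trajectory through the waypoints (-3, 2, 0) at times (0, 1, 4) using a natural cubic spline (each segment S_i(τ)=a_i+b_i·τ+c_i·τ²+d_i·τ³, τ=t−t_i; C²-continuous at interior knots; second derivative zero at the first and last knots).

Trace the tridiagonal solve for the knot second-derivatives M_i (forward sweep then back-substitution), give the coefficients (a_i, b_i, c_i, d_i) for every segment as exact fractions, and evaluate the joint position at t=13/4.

Δ: Δ0=5, Δ1=-2/3
row 1: diag=8, rhs=-34; c'=3/8, d'=-17/4
back: M1=-17/4
M: M0=0, M1=-17/4, M2=0
seg 0: a=-3, c=M0/2=0, d=(M1−M0)/(6·1)=-17/24, b=Δ0−h0·(2M0+M1)/6=137/24
seg 1: a=2, c=M1/2=-17/8, d=(M2−M1)/(6·3)=17/72, b=Δ1−h1·(2M1+M2)/6=43/12
t_q=13/4 → seg 1, τ=9/4; S=2+43/12·τ+-17/8·τ²+17/72·τ³=1021/512

  seg 0: a=-3 b=137/24 c=0 d=-17/24
  seg 1: a=2 b=43/12 c=-17/8 d=17/72
S(13/4) = 1021/512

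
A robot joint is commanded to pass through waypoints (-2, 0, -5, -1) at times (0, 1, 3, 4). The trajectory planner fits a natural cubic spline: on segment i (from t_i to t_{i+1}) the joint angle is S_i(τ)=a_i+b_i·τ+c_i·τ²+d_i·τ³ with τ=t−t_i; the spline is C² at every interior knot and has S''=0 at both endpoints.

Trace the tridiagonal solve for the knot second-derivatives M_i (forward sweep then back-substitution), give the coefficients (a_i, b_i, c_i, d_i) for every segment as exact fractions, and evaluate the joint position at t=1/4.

Δ: Δ0=2, Δ1=-5/2, Δ2=4
row 1: diag=6, rhs=-27; c'=1/3, d'=-9/2
row 2: denom=6−2·1/3=16/3; d'=(39−2·-9/2)/(16/3)=9
back: M2=9
back: M1=-9/2−1/3·9=-15/2
M: M0=0, M1=-15/2, M2=9, M3=0
seg 0: a=-2, c=M0/2=0, d=(M1−M0)/(6·1)=-5/4, b=Δ0−h0·(2M0+M1)/6=13/4
seg 1: a=0, c=M1/2=-15/4, d=(M2−M1)/(6·2)=11/8, b=Δ1−h1·(2M1+M2)/6=-1/2
seg 2: a=-5, c=M2/2=9/2, d=(M3−M2)/(6·1)=-3/2, b=Δ2−h2·(2M2+M3)/6=1
t_q=1/4 → seg 0, τ=1/4; S=-2+13/4·τ+0·τ²+-5/4·τ³=-309/256

  seg 0: a=-2 b=13/4 c=0 d=-5/4
  seg 1: a=0 b=-1/2 c=-15/4 d=11/8
  seg 2: a=-5 b=1 c=9/2 d=-3/2
S(1/4) = -309/256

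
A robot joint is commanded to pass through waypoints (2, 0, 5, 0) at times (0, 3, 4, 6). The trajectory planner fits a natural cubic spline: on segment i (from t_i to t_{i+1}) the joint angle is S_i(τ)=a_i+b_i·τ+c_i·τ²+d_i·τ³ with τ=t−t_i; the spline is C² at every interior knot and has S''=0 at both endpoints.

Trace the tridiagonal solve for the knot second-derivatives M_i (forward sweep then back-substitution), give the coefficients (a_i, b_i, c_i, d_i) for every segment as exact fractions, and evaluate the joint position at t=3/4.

  seg 0: a=2 b=-935/282 c=0 d=83/282
  seg 1: a=0 b=653/141 c=249/94 d=-643/282
  seg 2: a=5 b=871/282 c=-197/47 d=197/282
S(3/4) = -2181/6016

Δ: Δ0=-2/3, Δ1=5, Δ2=-5/2
row 1: diag=8, rhs=34; c'=1/8, d'=17/4
row 2: denom=6−1·1/8=47/8; d'=(-45−1·17/4)/(47/8)=-394/47
back: M2=-394/47
back: M1=17/4−1/8·-394/47=249/47
M: M0=0, M1=249/47, M2=-394/47, M3=0
seg 0: a=2, c=M0/2=0, d=(M1−M0)/(6·3)=83/282, b=Δ0−h0·(2M0+M1)/6=-935/282
seg 1: a=0, c=M1/2=249/94, d=(M2−M1)/(6·1)=-643/282, b=Δ1−h1·(2M1+M2)/6=653/141
seg 2: a=5, c=M2/2=-197/47, d=(M3−M2)/(6·2)=197/282, b=Δ2−h2·(2M2+M3)/6=871/282
t_q=3/4 → seg 0, τ=3/4; S=2+-935/282·τ+0·τ²+83/282·τ³=-2181/6016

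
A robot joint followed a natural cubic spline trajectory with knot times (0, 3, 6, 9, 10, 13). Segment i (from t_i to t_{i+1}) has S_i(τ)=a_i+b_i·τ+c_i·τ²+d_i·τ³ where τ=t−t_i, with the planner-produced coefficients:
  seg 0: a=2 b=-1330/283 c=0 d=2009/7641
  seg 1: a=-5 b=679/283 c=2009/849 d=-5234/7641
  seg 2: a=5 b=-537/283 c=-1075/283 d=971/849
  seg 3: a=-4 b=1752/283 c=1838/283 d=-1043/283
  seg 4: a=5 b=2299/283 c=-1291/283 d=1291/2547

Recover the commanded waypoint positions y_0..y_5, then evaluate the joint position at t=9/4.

y_0 = S_0(0) = a_0 = 2
y_1 = S_1(0) = a_1 = -5
y_2 = S_2(0) = a_2 = 5
y_3 = S_3(0) = a_3 = -4
y_4 = S_4(0) = a_4 = 5
y_5 = S_4(3) = 2
t_q=9/4 is in segment 0 (τ=9/4); S_0(τ)=-101053/18112

y_0=2 y_1=-5 y_2=5 y_3=-4 y_4=5 y_5=2
S(9/4) = -101053/18112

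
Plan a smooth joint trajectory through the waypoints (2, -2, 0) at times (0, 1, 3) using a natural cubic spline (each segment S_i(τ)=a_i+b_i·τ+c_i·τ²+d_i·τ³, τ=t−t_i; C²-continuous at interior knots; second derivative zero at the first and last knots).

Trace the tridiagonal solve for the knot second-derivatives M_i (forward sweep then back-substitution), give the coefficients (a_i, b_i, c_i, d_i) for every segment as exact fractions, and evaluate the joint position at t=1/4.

  seg 0: a=2 b=-29/6 c=0 d=5/6
  seg 1: a=-2 b=-7/3 c=5/2 d=-5/12
S(1/4) = 103/128

Δ: Δ0=-4, Δ1=1
row 1: diag=6, rhs=30; c'=1/3, d'=5
back: M1=5
M: M0=0, M1=5, M2=0
seg 0: a=2, c=M0/2=0, d=(M1−M0)/(6·1)=5/6, b=Δ0−h0·(2M0+M1)/6=-29/6
seg 1: a=-2, c=M1/2=5/2, d=(M2−M1)/(6·2)=-5/12, b=Δ1−h1·(2M1+M2)/6=-7/3
t_q=1/4 → seg 0, τ=1/4; S=2+-29/6·τ+0·τ²+5/6·τ³=103/128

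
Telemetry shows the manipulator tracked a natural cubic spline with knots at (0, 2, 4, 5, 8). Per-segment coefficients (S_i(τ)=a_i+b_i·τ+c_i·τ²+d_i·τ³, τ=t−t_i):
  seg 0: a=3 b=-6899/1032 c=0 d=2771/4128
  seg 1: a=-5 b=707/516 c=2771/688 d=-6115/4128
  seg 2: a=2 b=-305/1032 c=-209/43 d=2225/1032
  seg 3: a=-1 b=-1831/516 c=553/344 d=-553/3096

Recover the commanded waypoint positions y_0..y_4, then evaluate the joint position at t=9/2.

y_0=3 y_1=-5 y_2=2 y_3=-1 y_4=-2
S(9/2) = 2495/2752

y_0 = S_0(0) = a_0 = 3
y_1 = S_1(0) = a_1 = -5
y_2 = S_2(0) = a_2 = 2
y_3 = S_3(0) = a_3 = -1
y_4 = S_3(3) = -2
t_q=9/2 is in segment 2 (τ=1/2); S_2(τ)=2495/2752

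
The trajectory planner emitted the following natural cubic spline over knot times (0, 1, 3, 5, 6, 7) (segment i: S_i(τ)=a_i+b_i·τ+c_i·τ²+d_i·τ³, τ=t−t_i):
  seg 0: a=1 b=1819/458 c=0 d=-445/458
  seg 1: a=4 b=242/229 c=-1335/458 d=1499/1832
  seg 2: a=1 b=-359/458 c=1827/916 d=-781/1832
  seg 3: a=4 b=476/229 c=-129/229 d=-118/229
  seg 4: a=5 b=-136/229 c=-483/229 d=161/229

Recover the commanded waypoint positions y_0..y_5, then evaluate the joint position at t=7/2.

y_0=1 y_1=4 y_2=1 y_3=4 y_4=5 y_5=3
S(7/2) = 15439/14656

y_0 = S_0(0) = a_0 = 1
y_1 = S_1(0) = a_1 = 4
y_2 = S_2(0) = a_2 = 1
y_3 = S_3(0) = a_3 = 4
y_4 = S_4(0) = a_4 = 5
y_5 = S_4(1) = 3
t_q=7/2 is in segment 2 (τ=1/2); S_2(τ)=15439/14656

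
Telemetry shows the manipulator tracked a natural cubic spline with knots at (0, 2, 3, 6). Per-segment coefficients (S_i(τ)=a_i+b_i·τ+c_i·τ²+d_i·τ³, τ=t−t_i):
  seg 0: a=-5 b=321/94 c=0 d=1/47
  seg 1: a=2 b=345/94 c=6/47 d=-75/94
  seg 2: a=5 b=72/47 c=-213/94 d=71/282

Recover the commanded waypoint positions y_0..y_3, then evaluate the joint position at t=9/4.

y_0 = S_0(0) = a_0 = -5
y_1 = S_1(0) = a_1 = 2
y_2 = S_2(0) = a_2 = 5
y_3 = S_2(3) = -4
t_q=9/4 is in segment 1 (τ=1/4); S_1(τ)=17525/6016

y_0=-5 y_1=2 y_2=5 y_3=-4
S(9/4) = 17525/6016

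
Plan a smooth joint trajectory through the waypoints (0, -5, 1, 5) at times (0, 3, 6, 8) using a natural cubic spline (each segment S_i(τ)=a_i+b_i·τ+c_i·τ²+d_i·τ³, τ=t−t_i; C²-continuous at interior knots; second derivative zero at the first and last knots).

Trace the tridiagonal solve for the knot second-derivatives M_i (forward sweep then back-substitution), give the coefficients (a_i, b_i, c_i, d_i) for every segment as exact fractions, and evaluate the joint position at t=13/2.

Δ: Δ0=-5/3, Δ1=2, Δ2=2
row 1: diag=12, rhs=22; c'=1/4, d'=11/6
row 2: denom=10−3·1/4=37/4; d'=(0−3·11/6)/(37/4)=-22/37
back: M2=-22/37
back: M1=11/6−1/4·-22/37=220/111
M: M0=0, M1=220/111, M2=-22/37, M3=0
seg 0: a=0, c=M0/2=0, d=(M1−M0)/(6·3)=110/999, b=Δ0−h0·(2M0+M1)/6=-295/111
seg 1: a=-5, c=M1/2=110/111, d=(M2−M1)/(6·3)=-143/999, b=Δ1−h1·(2M1+M2)/6=35/111
seg 2: a=1, c=M2/2=-11/37, d=(M3−M2)/(6·2)=11/222, b=Δ2−h2·(2M2+M3)/6=266/111
t_q=13/2 → seg 2, τ=1/2; S=1+266/111·τ+-11/37·τ²+11/222·τ³=1261/592

  seg 0: a=0 b=-295/111 c=0 d=110/999
  seg 1: a=-5 b=35/111 c=110/111 d=-143/999
  seg 2: a=1 b=266/111 c=-11/37 d=11/222
S(13/2) = 1261/592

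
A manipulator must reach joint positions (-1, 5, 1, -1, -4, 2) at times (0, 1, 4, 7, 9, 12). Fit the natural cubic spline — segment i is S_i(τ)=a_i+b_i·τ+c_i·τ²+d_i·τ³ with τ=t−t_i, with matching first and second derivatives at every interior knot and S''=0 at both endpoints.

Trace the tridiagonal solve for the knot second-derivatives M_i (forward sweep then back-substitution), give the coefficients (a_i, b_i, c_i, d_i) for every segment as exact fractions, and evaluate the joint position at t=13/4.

  seg 0: a=-1 b=2995/424 c=0 d=-451/424
  seg 1: a=5 b=821/212 c=-1353/424 d=5555/11448
  seg 2: a=1 b=-921/424 c=187/159 d=-2573/11448
  seg 3: a=-1 b=-251/212 c=-359/424 d=73/212
  seg 4: a=-4 b=-93/212 c=517/424 d=-517/3816
S(13/4) = 83741/27136

Δ: Δ0=6, Δ1=-4/3, Δ2=-2/3, Δ3=-3/2, Δ4=2
row 1: diag=8, rhs=-44; c'=3/8, d'=-11/2
row 2: denom=12−3·3/8=87/8; d'=(4−3·-11/2)/(87/8)=164/87
row 3: denom=10−3·8/29=266/29; d'=(-5−3·164/87)/(266/29)=-309/266
row 4: denom=10−2·29/133=1272/133; d'=(21−2·-309/266)/(1272/133)=517/212
back: M4=517/212
back: M3=-309/266−29/133·517/212=-359/212
back: M2=164/87−8/29·-359/212=374/159
back: M1=-11/2−3/8·374/159=-1353/212
M: M0=0, M1=-1353/212, M2=374/159, M3=-359/212, M4=517/212, M5=0
seg 0: a=-1, c=M0/2=0, d=(M1−M0)/(6·1)=-451/424, b=Δ0−h0·(2M0+M1)/6=2995/424
seg 1: a=5, c=M1/2=-1353/424, d=(M2−M1)/(6·3)=5555/11448, b=Δ1−h1·(2M1+M2)/6=821/212
seg 2: a=1, c=M2/2=187/159, d=(M3−M2)/(6·3)=-2573/11448, b=Δ2−h2·(2M2+M3)/6=-921/424
seg 3: a=-1, c=M3/2=-359/424, d=(M4−M3)/(6·2)=73/212, b=Δ3−h3·(2M3+M4)/6=-251/212
seg 4: a=-4, c=M4/2=517/424, d=(M5−M4)/(6·3)=-517/3816, b=Δ4−h4·(2M4+M5)/6=-93/212
t_q=13/4 → seg 1, τ=9/4; S=5+821/212·τ+-1353/424·τ²+5555/11448·τ³=83741/27136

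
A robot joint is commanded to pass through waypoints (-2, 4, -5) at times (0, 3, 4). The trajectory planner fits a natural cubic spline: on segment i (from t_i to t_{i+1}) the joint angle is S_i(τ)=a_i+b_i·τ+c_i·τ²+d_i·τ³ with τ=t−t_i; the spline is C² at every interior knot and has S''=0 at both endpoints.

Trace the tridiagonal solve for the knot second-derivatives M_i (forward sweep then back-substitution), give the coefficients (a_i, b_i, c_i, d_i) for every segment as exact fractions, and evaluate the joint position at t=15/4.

  seg 0: a=-2 b=49/8 c=0 d=-11/24
  seg 1: a=4 b=-25/4 c=-33/8 d=11/8
S(15/4) = -1243/512

Δ: Δ0=2, Δ1=-9
row 1: diag=8, rhs=-66; c'=1/8, d'=-33/4
back: M1=-33/4
M: M0=0, M1=-33/4, M2=0
seg 0: a=-2, c=M0/2=0, d=(M1−M0)/(6·3)=-11/24, b=Δ0−h0·(2M0+M1)/6=49/8
seg 1: a=4, c=M1/2=-33/8, d=(M2−M1)/(6·1)=11/8, b=Δ1−h1·(2M1+M2)/6=-25/4
t_q=15/4 → seg 1, τ=3/4; S=4+-25/4·τ+-33/8·τ²+11/8·τ³=-1243/512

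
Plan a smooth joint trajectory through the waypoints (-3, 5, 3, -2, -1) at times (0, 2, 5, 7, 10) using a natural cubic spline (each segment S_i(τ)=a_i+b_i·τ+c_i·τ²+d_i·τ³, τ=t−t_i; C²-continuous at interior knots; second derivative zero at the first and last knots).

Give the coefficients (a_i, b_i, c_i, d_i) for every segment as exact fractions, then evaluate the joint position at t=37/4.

Δ: Δ0=4, Δ1=-2/3, Δ2=-5/2, Δ3=1/3
row 1: diag=10, rhs=-28; c'=3/10, d'=-14/5
row 2: denom=10−3·3/10=91/10; d'=(-11−3·-14/5)/(91/10)=-2/7
row 3: denom=10−2·20/91=870/91; d'=(17−2·-2/7)/(870/91)=533/290
back: M3=533/290
back: M2=-2/7−20/91·533/290=-20/29
back: M1=-14/5−3/10·-20/29=-376/145
M: M0=0, M1=-376/145, M2=-20/29, M3=533/290, M4=0
seg 0: a=-3, c=M0/2=0, d=(M1−M0)/(6·2)=-94/435, b=Δ0−h0·(2M0+M1)/6=2116/435
seg 1: a=5, c=M1/2=-188/145, d=(M2−M1)/(6·3)=46/435, b=Δ1−h1·(2M1+M2)/6=988/435
seg 2: a=3, c=M2/2=-10/29, d=(M3−M2)/(6·2)=733/3480, b=Δ2−h2·(2M2+M3)/6=-1154/435
seg 3: a=-2, c=M3/2=533/580, d=(M4−M3)/(6·3)=-533/5220, b=Δ3−h3·(2M3+M4)/6=-1309/870
t_q=37/4 → seg 3, τ=9/4; S=-2+-1309/870·τ+533/580·τ²+-533/5220·τ³=-14077/7424

  seg 0: a=-3 b=2116/435 c=0 d=-94/435
  seg 1: a=5 b=988/435 c=-188/145 d=46/435
  seg 2: a=3 b=-1154/435 c=-10/29 d=733/3480
  seg 3: a=-2 b=-1309/870 c=533/580 d=-533/5220
S(37/4) = -14077/7424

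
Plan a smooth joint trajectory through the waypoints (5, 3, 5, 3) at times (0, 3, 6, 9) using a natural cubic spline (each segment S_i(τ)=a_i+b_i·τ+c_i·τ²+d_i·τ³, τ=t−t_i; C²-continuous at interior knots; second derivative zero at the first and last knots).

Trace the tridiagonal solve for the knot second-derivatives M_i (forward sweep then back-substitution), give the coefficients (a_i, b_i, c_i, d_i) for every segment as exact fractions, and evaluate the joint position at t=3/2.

Δ: Δ0=-2/3, Δ1=2/3, Δ2=-2/3
row 1: diag=12, rhs=8; c'=1/4, d'=2/3
row 2: denom=12−3·1/4=45/4; d'=(-8−3·2/3)/(45/4)=-8/9
back: M2=-8/9
back: M1=2/3−1/4·-8/9=8/9
M: M0=0, M1=8/9, M2=-8/9, M3=0
seg 0: a=5, c=M0/2=0, d=(M1−M0)/(6·3)=4/81, b=Δ0−h0·(2M0+M1)/6=-10/9
seg 1: a=3, c=M1/2=4/9, d=(M2−M1)/(6·3)=-8/81, b=Δ1−h1·(2M1+M2)/6=2/9
seg 2: a=5, c=M2/2=-4/9, d=(M3−M2)/(6·3)=4/81, b=Δ2−h2·(2M2+M3)/6=2/9
t_q=3/2 → seg 0, τ=3/2; S=5+-10/9·τ+0·τ²+4/81·τ³=7/2

  seg 0: a=5 b=-10/9 c=0 d=4/81
  seg 1: a=3 b=2/9 c=4/9 d=-8/81
  seg 2: a=5 b=2/9 c=-4/9 d=4/81
S(3/2) = 7/2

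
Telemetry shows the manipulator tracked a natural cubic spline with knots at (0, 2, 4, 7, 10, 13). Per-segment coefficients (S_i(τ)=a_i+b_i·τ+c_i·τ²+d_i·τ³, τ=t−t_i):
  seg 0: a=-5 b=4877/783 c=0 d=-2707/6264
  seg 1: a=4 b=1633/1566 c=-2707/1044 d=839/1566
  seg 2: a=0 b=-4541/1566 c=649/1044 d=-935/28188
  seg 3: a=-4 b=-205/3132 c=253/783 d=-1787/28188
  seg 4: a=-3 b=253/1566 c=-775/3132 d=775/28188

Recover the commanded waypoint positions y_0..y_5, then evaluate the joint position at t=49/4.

y_0=-5 y_1=4 y_2=0 y_3=-4 y_4=-3 y_5=-4
S(49/4) = -79645/22272

y_0 = S_0(0) = a_0 = -5
y_1 = S_1(0) = a_1 = 4
y_2 = S_2(0) = a_2 = 0
y_3 = S_3(0) = a_3 = -4
y_4 = S_4(0) = a_4 = -3
y_5 = S_4(3) = -4
t_q=49/4 is in segment 4 (τ=9/4); S_4(τ)=-79645/22272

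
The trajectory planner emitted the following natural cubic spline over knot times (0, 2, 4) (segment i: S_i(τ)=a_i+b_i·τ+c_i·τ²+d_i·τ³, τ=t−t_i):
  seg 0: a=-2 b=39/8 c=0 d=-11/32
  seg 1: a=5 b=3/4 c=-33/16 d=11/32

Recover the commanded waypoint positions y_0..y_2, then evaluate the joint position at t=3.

y_0 = S_0(0) = a_0 = -2
y_1 = S_1(0) = a_1 = 5
y_2 = S_1(2) = 1
t_q=3 is in segment 1 (τ=1); S_1(τ)=129/32

y_0=-2 y_1=5 y_2=1
S(3) = 129/32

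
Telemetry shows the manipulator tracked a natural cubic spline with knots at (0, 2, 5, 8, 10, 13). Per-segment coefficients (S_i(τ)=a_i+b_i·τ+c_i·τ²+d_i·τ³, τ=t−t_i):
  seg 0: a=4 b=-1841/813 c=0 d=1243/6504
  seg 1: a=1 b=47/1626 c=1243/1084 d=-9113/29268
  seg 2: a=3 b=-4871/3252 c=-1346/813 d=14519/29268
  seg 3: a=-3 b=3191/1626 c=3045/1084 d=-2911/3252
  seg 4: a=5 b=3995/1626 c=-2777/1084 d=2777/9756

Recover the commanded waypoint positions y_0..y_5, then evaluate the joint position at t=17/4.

y_0=4 y_1=1 y_2=3 y_3=-3 y_4=5 y_5=-3
S(17/4) = 230569/69376

y_0 = S_0(0) = a_0 = 4
y_1 = S_1(0) = a_1 = 1
y_2 = S_2(0) = a_2 = 3
y_3 = S_3(0) = a_3 = -3
y_4 = S_4(0) = a_4 = 5
y_5 = S_4(3) = -3
t_q=17/4 is in segment 1 (τ=9/4); S_1(τ)=230569/69376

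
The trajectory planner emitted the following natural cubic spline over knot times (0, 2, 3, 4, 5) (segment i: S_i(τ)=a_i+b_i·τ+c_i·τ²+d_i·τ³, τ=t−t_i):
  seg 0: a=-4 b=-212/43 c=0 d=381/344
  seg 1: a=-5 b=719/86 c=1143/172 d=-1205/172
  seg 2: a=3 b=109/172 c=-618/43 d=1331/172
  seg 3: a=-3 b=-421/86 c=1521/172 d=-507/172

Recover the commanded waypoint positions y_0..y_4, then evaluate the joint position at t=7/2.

y_0=-4 y_1=-5 y_2=3 y_3=-3 y_4=-2
S(7/2) = 951/1376

y_0 = S_0(0) = a_0 = -4
y_1 = S_1(0) = a_1 = -5
y_2 = S_2(0) = a_2 = 3
y_3 = S_3(0) = a_3 = -3
y_4 = S_3(1) = -2
t_q=7/2 is in segment 2 (τ=1/2); S_2(τ)=951/1376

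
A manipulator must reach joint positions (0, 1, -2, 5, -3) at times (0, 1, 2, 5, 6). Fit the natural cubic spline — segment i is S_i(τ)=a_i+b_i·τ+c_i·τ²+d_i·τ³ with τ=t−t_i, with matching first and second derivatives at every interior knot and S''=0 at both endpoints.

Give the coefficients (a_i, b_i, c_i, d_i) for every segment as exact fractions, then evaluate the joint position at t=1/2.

  seg 0: a=0 b=1517/636 c=0 d=-881/636
  seg 1: a=1 b=-563/318 c=-881/212 d=1861/636
  seg 2: a=-2 b=-829/636 c=245/53 d=-241/212
  seg 3: a=5 b=-1355/318 c=-1189/212 d=1189/636
S(1/2) = 1729/1696

Δ: Δ0=1, Δ1=-3, Δ2=7/3, Δ3=-8
row 1: diag=4, rhs=-24; c'=1/4, d'=-6
row 2: denom=8−1·1/4=31/4; d'=(32−1·-6)/(31/4)=152/31
row 3: denom=8−3·12/31=212/31; d'=(-62−3·152/31)/(212/31)=-1189/106
back: M3=-1189/106
back: M2=152/31−12/31·-1189/106=490/53
back: M1=-6−1/4·490/53=-881/106
M: M0=0, M1=-881/106, M2=490/53, M3=-1189/106, M4=0
seg 0: a=0, c=M0/2=0, d=(M1−M0)/(6·1)=-881/636, b=Δ0−h0·(2M0+M1)/6=1517/636
seg 1: a=1, c=M1/2=-881/212, d=(M2−M1)/(6·1)=1861/636, b=Δ1−h1·(2M1+M2)/6=-563/318
seg 2: a=-2, c=M2/2=245/53, d=(M3−M2)/(6·3)=-241/212, b=Δ2−h2·(2M2+M3)/6=-829/636
seg 3: a=5, c=M3/2=-1189/212, d=(M4−M3)/(6·1)=1189/636, b=Δ3−h3·(2M3+M4)/6=-1355/318
t_q=1/2 → seg 0, τ=1/2; S=0+1517/636·τ+0·τ²+-881/636·τ³=1729/1696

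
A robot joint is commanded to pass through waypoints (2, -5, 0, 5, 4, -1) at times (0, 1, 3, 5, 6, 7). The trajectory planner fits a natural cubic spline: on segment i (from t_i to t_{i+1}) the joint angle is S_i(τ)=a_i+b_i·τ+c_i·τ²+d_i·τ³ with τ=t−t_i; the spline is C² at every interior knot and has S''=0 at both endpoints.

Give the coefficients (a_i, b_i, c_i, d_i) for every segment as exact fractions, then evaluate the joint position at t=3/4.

  seg 0: a=2 b=-1992/229 c=0 d=389/229
  seg 1: a=-5 b=-825/229 c=1167/229 d=-1873/1832
  seg 2: a=0 b=2067/458 c=-951/916 d=29/1832
  seg 3: a=5 b=126/229 c=-216/229 d=-139/229
  seg 4: a=4 b=-723/229 c=-633/229 d=211/229
S(3/4) = -55801/14656

Δ: Δ0=-7, Δ1=5/2, Δ2=5/2, Δ3=-1, Δ4=-5
row 1: diag=6, rhs=57; c'=1/3, d'=19/2
row 2: denom=8−2·1/3=22/3; d'=(0−2·19/2)/(22/3)=-57/22
row 3: denom=6−2·3/11=60/11; d'=(-21−2·-57/22)/(60/11)=-29/10
row 4: denom=4−1·11/60=229/60; d'=(-24−1·-29/10)/(229/60)=-1266/229
back: M4=-1266/229
back: M3=-29/10−11/60·-1266/229=-432/229
back: M2=-57/22−3/11·-432/229=-951/458
back: M1=19/2−1/3·-951/458=2334/229
M: M0=0, M1=2334/229, M2=-951/458, M3=-432/229, M4=-1266/229, M5=0
seg 0: a=2, c=M0/2=0, d=(M1−M0)/(6·1)=389/229, b=Δ0−h0·(2M0+M1)/6=-1992/229
seg 1: a=-5, c=M1/2=1167/229, d=(M2−M1)/(6·2)=-1873/1832, b=Δ1−h1·(2M1+M2)/6=-825/229
seg 2: a=0, c=M2/2=-951/916, d=(M3−M2)/(6·2)=29/1832, b=Δ2−h2·(2M2+M3)/6=2067/458
seg 3: a=5, c=M3/2=-216/229, d=(M4−M3)/(6·1)=-139/229, b=Δ3−h3·(2M3+M4)/6=126/229
seg 4: a=4, c=M4/2=-633/229, d=(M5−M4)/(6·1)=211/229, b=Δ4−h4·(2M4+M5)/6=-723/229
t_q=3/4 → seg 0, τ=3/4; S=2+-1992/229·τ+0·τ²+389/229·τ³=-55801/14656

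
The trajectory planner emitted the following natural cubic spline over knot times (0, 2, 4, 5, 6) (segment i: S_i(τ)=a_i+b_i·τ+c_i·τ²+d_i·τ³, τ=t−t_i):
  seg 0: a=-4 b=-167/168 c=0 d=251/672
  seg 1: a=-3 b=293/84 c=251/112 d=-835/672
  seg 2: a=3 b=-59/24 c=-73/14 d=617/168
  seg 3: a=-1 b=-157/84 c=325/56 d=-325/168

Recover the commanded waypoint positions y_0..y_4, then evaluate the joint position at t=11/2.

y_0=-4 y_1=-3 y_2=3 y_3=-1 y_4=1
S(11/2) = -325/448

y_0 = S_0(0) = a_0 = -4
y_1 = S_1(0) = a_1 = -3
y_2 = S_2(0) = a_2 = 3
y_3 = S_3(0) = a_3 = -1
y_4 = S_3(1) = 1
t_q=11/2 is in segment 3 (τ=1/2); S_3(τ)=-325/448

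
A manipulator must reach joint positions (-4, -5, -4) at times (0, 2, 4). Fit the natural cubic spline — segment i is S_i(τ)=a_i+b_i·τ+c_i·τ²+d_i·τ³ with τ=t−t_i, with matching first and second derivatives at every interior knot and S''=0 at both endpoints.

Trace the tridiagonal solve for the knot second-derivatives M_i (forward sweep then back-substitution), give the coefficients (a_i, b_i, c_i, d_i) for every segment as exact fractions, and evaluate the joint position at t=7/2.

  seg 0: a=-4 b=-3/4 c=0 d=1/16
  seg 1: a=-5 b=0 c=3/8 d=-1/16
S(7/2) = -559/128

Δ: Δ0=-1/2, Δ1=1/2
row 1: diag=8, rhs=6; c'=1/4, d'=3/4
back: M1=3/4
M: M0=0, M1=3/4, M2=0
seg 0: a=-4, c=M0/2=0, d=(M1−M0)/(6·2)=1/16, b=Δ0−h0·(2M0+M1)/6=-3/4
seg 1: a=-5, c=M1/2=3/8, d=(M2−M1)/(6·2)=-1/16, b=Δ1−h1·(2M1+M2)/6=0
t_q=7/2 → seg 1, τ=3/2; S=-5+0·τ+3/8·τ²+-1/16·τ³=-559/128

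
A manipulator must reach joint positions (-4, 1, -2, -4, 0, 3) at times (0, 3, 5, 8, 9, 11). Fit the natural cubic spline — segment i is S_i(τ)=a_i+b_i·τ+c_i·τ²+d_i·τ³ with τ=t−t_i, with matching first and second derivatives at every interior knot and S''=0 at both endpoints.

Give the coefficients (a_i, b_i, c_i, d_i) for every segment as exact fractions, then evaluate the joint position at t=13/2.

Δ: Δ0=5/3, Δ1=-3/2, Δ2=-2/3, Δ3=4, Δ4=3/2
row 1: diag=10, rhs=-19; c'=1/5, d'=-19/10
row 2: denom=10−2·1/5=48/5; d'=(5−2·-19/10)/(48/5)=11/12
row 3: denom=8−3·5/16=113/16; d'=(28−3·11/12)/(113/16)=404/113
row 4: denom=6−1·16/113=662/113; d'=(-15−1·404/113)/(662/113)=-2099/662
back: M4=-2099/662
back: M3=404/113−16/113·-2099/662=1332/331
back: M2=11/12−5/16·1332/331=-677/1986
back: M1=-19/10−1/5·-677/1986=-1819/993
M: M0=0, M1=-1819/993, M2=-677/1986, M3=1332/331, M4=-2099/662, M5=0
seg 0: a=-4, c=M0/2=0, d=(M1−M0)/(6·3)=-1819/17874, b=Δ0−h0·(2M0+M1)/6=5129/1986
seg 1: a=1, c=M1/2=-1819/1986, d=(M2−M1)/(6·2)=329/2648, b=Δ1−h1·(2M1+M2)/6=-164/993
seg 2: a=-2, c=M2/2=-677/3972, d=(M3−M2)/(6·3)=8669/35748, b=Δ2−h2·(2M2+M3)/6=-4643/1986
seg 3: a=-4, c=M3/2=666/331, d=(M4−M3)/(6·1)=-4763/3972, b=Δ3−h3·(2M3+M4)/6=12659/3972
seg 4: a=0, c=M4/2=-2099/1324, d=(M5−M4)/(6·2)=2099/7944, b=Δ4−h4·(2M4+M5)/6=7177/1986
t_q=13/2 → seg 2, τ=3/2; S=-2+-4643/1986·τ+-677/3972·τ²+8669/35748·τ³=-53721/10592

  seg 0: a=-4 b=5129/1986 c=0 d=-1819/17874
  seg 1: a=1 b=-164/993 c=-1819/1986 d=329/2648
  seg 2: a=-2 b=-4643/1986 c=-677/3972 d=8669/35748
  seg 3: a=-4 b=12659/3972 c=666/331 d=-4763/3972
  seg 4: a=0 b=7177/1986 c=-2099/1324 d=2099/7944
S(13/2) = -53721/10592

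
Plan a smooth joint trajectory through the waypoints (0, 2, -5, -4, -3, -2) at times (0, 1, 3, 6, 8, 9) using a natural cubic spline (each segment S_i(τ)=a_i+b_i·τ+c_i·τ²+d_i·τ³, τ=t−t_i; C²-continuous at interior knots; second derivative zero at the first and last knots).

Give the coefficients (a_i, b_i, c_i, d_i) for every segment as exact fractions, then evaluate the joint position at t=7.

Δ: Δ0=2, Δ1=-7/2, Δ2=1/3, Δ3=1/2, Δ4=1
row 1: diag=6, rhs=-33; c'=1/3, d'=-11/2
row 2: denom=10−2·1/3=28/3; d'=(23−2·-11/2)/(28/3)=51/14
row 3: denom=10−3·9/28=253/28; d'=(1−3·51/14)/(253/28)=-278/253
row 4: denom=6−2·56/253=1406/253; d'=(3−2·-278/253)/(1406/253)=1315/1406
back: M4=1315/1406
back: M3=-278/253−56/253·1315/1406=-918/703
back: M2=51/14−9/28·-918/703=2856/703
back: M1=-11/2−1/3·2856/703=-9637/1406
M: M0=0, M1=-9637/1406, M2=2856/703, M3=-918/703, M4=1315/1406, M5=0
seg 0: a=0, c=M0/2=0, d=(M1−M0)/(6·1)=-9637/8436, b=Δ0−h0·(2M0+M1)/6=26509/8436
seg 1: a=2, c=M1/2=-9637/2812, d=(M2−M1)/(6·2)=15349/16872, b=Δ1−h1·(2M1+M2)/6=-1201/4218
seg 2: a=-5, c=M2/2=1428/703, d=(M3−M2)/(6·3)=-17/57, b=Δ2−h2·(2M2+M3)/6=-6488/2109
seg 3: a=-4, c=M3/2=-459/703, d=(M4−M3)/(6·2)=3151/16872, b=Δ3−h3·(2M3+M4)/6=2233/2109
seg 4: a=-3, c=M4/2=1315/2812, d=(M5−M4)/(6·1)=-1315/8436, b=Δ4−h4·(2M4+M5)/6=2903/4218
t_q=7 → seg 3, τ=1; S=-4+2233/2109·τ+-459/703·τ²+3151/16872·τ³=-19163/5624

  seg 0: a=0 b=26509/8436 c=0 d=-9637/8436
  seg 1: a=2 b=-1201/4218 c=-9637/2812 d=15349/16872
  seg 2: a=-5 b=-6488/2109 c=1428/703 d=-17/57
  seg 3: a=-4 b=2233/2109 c=-459/703 d=3151/16872
  seg 4: a=-3 b=2903/4218 c=1315/2812 d=-1315/8436
S(7) = -19163/5624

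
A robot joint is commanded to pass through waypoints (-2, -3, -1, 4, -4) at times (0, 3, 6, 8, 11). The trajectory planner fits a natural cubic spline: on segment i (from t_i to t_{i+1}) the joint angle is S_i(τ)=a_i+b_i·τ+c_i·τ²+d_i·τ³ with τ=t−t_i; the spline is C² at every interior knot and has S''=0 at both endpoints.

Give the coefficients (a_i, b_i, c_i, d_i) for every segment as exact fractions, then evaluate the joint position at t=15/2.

  seg 0: a=-2 b=-64/177 c=0 d=5/1593
  seg 1: a=-3 b=-49/177 c=5/177 d=152/1593
  seg 2: a=-1 b=437/177 c=157/177 d=-617/1416
  seg 3: a=4 b=93/118 c=-1223/708 d=1223/6372
S(15/2) = 12191/3776

Δ: Δ0=-1/3, Δ1=2/3, Δ2=5/2, Δ3=-8/3
row 1: diag=12, rhs=6; c'=1/4, d'=1/2
row 2: denom=10−3·1/4=37/4; d'=(11−3·1/2)/(37/4)=38/37
row 3: denom=10−2·8/37=354/37; d'=(-31−2·38/37)/(354/37)=-1223/354
back: M3=-1223/354
back: M2=38/37−8/37·-1223/354=314/177
back: M1=1/2−1/4·314/177=10/177
M: M0=0, M1=10/177, M2=314/177, M3=-1223/354, M4=0
seg 0: a=-2, c=M0/2=0, d=(M1−M0)/(6·3)=5/1593, b=Δ0−h0·(2M0+M1)/6=-64/177
seg 1: a=-3, c=M1/2=5/177, d=(M2−M1)/(6·3)=152/1593, b=Δ1−h1·(2M1+M2)/6=-49/177
seg 2: a=-1, c=M2/2=157/177, d=(M3−M2)/(6·2)=-617/1416, b=Δ2−h2·(2M2+M3)/6=437/177
seg 3: a=4, c=M3/2=-1223/708, d=(M4−M3)/(6·3)=1223/6372, b=Δ3−h3·(2M3+M4)/6=93/118
t_q=15/2 → seg 2, τ=3/2; S=-1+437/177·τ+157/177·τ²+-617/1416·τ³=12191/3776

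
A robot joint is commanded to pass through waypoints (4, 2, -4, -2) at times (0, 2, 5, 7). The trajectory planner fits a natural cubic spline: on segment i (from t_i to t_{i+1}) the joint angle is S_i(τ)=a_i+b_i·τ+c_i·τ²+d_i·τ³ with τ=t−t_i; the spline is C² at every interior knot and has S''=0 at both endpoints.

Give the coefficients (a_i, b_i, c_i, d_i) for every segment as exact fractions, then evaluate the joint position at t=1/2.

Δ: Δ0=-1, Δ1=-2, Δ2=1
row 1: diag=10, rhs=-6; c'=3/10, d'=-3/5
row 2: denom=10−3·3/10=91/10; d'=(18−3·-3/5)/(91/10)=198/91
back: M2=198/91
back: M1=-3/5−3/10·198/91=-114/91
M: M0=0, M1=-114/91, M2=198/91, M3=0
seg 0: a=4, c=M0/2=0, d=(M1−M0)/(6·2)=-19/182, b=Δ0−h0·(2M0+M1)/6=-53/91
seg 1: a=2, c=M1/2=-57/91, d=(M2−M1)/(6·3)=4/21, b=Δ1−h1·(2M1+M2)/6=-167/91
seg 2: a=-4, c=M2/2=99/91, d=(M3−M2)/(6·2)=-33/182, b=Δ2−h2·(2M2+M3)/6=-41/91
t_q=1/2 → seg 0, τ=1/2; S=4+-53/91·τ+0·τ²+-19/182·τ³=5381/1456

  seg 0: a=4 b=-53/91 c=0 d=-19/182
  seg 1: a=2 b=-167/91 c=-57/91 d=4/21
  seg 2: a=-4 b=-41/91 c=99/91 d=-33/182
S(1/2) = 5381/1456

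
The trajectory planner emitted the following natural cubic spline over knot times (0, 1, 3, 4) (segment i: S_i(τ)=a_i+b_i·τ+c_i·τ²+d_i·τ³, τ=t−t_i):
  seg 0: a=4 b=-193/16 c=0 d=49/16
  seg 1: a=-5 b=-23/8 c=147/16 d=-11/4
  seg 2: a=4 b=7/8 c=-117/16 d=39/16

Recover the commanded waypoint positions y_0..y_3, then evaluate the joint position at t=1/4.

y_0=4 y_1=-5 y_2=4 y_3=0
S(1/4) = 1057/1024

y_0 = S_0(0) = a_0 = 4
y_1 = S_1(0) = a_1 = -5
y_2 = S_2(0) = a_2 = 4
y_3 = S_2(1) = 0
t_q=1/4 is in segment 0 (τ=1/4); S_0(τ)=1057/1024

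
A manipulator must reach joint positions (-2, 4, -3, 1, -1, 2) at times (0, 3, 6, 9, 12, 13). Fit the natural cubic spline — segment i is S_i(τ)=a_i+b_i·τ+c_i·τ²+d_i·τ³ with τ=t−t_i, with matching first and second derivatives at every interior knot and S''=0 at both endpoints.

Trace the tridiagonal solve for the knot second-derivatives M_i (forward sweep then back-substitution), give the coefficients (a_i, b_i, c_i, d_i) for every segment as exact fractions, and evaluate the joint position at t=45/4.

Δ: Δ0=2, Δ1=-7/3, Δ2=4/3, Δ3=-2/3, Δ4=3
row 1: diag=12, rhs=-26; c'=1/4, d'=-13/6
row 2: denom=12−3·1/4=45/4; d'=(22−3·-13/6)/(45/4)=38/15
row 3: denom=12−3·4/15=56/5; d'=(-12−3·38/15)/(56/5)=-7/4
row 4: denom=8−3·15/56=403/56; d'=(22−3·-7/4)/(403/56)=1526/403
back: M4=1526/403
back: M3=-7/4−15/56·1526/403=-1114/403
back: M2=38/15−4/15·-1114/403=1318/403
back: M1=-13/6−1/4·1318/403=-3608/1209
M: M0=0, M1=-3608/1209, M2=1318/403, M3=-1114/403, M4=1526/403, M5=0
seg 0: a=-2, c=M0/2=0, d=(M1−M0)/(6·3)=-1804/10881, b=Δ0−h0·(2M0+M1)/6=4222/1209
seg 1: a=4, c=M1/2=-1804/1209, d=(M2−M1)/(6·3)=3781/10881, b=Δ1−h1·(2M1+M2)/6=-1190/1209
seg 2: a=-3, c=M2/2=659/403, d=(M3−M2)/(6·3)=-1216/3627, b=Δ2−h2·(2M2+M3)/6=-671/1209
seg 3: a=1, c=M3/2=-557/403, d=(M4−M3)/(6·3)=440/1209, b=Δ3−h3·(2M3+M4)/6=19/93
seg 4: a=-1, c=M4/2=763/403, d=(M5−M4)/(6·1)=-763/1209, b=Δ4−h4·(2M4+M5)/6=2101/1209
t_q=45/4 → seg 3, τ=9/4; S=1+19/93·τ+-557/403·τ²+440/1209·τ³=-8975/6448

  seg 0: a=-2 b=4222/1209 c=0 d=-1804/10881
  seg 1: a=4 b=-1190/1209 c=-1804/1209 d=3781/10881
  seg 2: a=-3 b=-671/1209 c=659/403 d=-1216/3627
  seg 3: a=1 b=19/93 c=-557/403 d=440/1209
  seg 4: a=-1 b=2101/1209 c=763/403 d=-763/1209
S(45/4) = -8975/6448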